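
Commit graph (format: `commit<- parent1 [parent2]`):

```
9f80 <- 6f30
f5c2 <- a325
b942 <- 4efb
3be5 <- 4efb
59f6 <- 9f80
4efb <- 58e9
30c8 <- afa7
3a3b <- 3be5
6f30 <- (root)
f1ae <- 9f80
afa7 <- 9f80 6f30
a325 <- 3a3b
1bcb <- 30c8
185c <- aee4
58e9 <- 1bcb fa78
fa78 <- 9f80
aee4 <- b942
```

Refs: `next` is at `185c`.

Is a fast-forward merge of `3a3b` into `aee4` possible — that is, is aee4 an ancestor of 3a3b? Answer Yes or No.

A fast-forward from aee4 to 3a3b is possible iff aee4 is an ancestor of 3a3b.
Ancestors of 3a3b: {1bcb, 30c8, 3a3b, 3be5, 4efb, 58e9, 6f30, 9f80, afa7, fa78}.
aee4 is not among them, so fast-forward is not possible.

No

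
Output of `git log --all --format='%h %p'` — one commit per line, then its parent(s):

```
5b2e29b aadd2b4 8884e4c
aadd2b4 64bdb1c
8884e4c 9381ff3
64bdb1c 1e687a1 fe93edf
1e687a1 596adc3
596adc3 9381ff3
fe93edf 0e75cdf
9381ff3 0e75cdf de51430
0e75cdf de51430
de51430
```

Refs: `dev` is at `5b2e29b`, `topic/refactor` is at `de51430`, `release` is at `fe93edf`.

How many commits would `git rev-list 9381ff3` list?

Walking parent pointers from 9381ff3: reachable set = {0e75cdf, 9381ff3, de51430}.
That is 3 commits.

3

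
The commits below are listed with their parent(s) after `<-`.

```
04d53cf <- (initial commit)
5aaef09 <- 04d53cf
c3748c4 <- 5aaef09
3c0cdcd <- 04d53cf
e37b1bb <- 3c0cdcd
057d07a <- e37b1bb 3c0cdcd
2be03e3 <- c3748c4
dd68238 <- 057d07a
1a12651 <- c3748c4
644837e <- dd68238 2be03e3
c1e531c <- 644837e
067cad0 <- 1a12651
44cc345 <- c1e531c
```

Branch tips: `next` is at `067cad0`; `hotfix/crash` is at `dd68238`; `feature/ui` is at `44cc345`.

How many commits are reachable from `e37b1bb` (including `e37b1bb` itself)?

3

Walking parent pointers from e37b1bb: reachable set = {04d53cf, 3c0cdcd, e37b1bb}.
That is 3 commits.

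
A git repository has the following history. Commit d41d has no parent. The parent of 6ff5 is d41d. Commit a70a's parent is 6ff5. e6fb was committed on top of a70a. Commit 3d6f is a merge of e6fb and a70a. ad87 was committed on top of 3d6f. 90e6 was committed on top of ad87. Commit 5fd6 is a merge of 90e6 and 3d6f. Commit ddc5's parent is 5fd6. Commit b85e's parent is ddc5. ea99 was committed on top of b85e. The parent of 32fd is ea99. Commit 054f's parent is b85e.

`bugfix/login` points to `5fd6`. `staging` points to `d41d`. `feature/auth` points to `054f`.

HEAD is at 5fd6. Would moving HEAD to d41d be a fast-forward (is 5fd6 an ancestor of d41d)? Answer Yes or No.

A fast-forward from 5fd6 to d41d is possible iff 5fd6 is an ancestor of d41d.
Ancestors of d41d: {d41d}.
5fd6 is not among them, so fast-forward is not possible.

No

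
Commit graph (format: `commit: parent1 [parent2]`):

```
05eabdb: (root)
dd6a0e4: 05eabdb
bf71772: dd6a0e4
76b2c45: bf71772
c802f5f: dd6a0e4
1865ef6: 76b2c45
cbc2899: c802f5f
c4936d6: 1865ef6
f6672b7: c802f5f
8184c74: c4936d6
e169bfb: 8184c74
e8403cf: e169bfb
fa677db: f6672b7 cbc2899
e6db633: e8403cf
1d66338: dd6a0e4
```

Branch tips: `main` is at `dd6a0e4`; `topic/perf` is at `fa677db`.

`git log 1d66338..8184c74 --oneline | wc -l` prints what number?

5

Reachable from 8184c74: {05eabdb, 1865ef6, 76b2c45, 8184c74, bf71772, c4936d6, dd6a0e4}.
Reachable from 1d66338: {05eabdb, 1d66338, dd6a0e4}.
In 8184c74's history but not 1d66338's: {1865ef6, 76b2c45, 8184c74, bf71772, c4936d6} — 5 commits.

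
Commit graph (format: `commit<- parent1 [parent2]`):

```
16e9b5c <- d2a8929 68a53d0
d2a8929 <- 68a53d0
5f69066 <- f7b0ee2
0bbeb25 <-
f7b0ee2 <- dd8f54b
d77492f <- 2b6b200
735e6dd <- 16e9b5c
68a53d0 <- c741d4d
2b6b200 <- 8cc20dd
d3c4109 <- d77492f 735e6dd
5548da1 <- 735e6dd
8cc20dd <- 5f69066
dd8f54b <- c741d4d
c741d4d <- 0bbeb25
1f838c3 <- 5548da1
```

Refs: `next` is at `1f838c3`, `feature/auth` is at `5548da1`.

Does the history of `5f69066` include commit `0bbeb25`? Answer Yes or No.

Yes

Ancestors of 5f69066 (commits reachable by following parents): {0bbeb25, 5f69066, c741d4d, dd8f54b, f7b0ee2}.
0bbeb25 is in that set, so it is an ancestor of 5f69066.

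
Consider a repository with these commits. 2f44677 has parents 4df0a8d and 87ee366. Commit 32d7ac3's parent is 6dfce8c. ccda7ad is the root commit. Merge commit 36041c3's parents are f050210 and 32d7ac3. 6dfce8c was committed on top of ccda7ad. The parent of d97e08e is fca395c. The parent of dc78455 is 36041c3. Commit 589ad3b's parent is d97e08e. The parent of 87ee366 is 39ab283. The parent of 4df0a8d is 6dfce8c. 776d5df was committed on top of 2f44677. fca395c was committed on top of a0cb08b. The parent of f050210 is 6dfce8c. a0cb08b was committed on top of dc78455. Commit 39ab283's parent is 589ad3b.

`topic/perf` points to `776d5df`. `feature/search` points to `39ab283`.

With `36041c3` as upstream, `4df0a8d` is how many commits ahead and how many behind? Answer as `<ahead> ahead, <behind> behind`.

Reachable from 4df0a8d: {4df0a8d, 6dfce8c, ccda7ad}.
Reachable from 36041c3: {32d7ac3, 36041c3, 6dfce8c, ccda7ad, f050210}.
Only in 4df0a8d's history (ahead): {4df0a8d} — 1.
Only in 36041c3's history (behind): {32d7ac3, 36041c3, f050210} — 3.

1 ahead, 3 behind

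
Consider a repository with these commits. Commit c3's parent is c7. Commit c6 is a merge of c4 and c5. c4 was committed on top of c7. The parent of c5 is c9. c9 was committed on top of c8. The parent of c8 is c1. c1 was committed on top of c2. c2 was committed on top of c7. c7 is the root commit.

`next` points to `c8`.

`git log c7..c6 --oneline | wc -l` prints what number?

7

Reachable from c6: {c1, c2, c4, c5, c6, c7, c8, c9}.
Reachable from c7: {c7}.
In c6's history but not c7's: {c1, c2, c4, c5, c6, c8, c9} — 7 commits.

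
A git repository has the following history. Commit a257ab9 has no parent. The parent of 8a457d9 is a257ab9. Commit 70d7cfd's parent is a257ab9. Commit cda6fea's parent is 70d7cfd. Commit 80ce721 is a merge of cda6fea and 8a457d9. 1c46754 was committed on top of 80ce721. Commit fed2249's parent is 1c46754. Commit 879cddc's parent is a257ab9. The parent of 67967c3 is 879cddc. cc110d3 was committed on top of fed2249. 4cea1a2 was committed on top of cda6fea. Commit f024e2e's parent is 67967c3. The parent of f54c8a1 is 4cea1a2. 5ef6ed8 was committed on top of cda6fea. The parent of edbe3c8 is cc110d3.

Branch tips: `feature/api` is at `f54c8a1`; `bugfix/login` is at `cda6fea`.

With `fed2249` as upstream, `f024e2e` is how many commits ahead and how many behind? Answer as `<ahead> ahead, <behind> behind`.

Reachable from f024e2e: {67967c3, 879cddc, a257ab9, f024e2e}.
Reachable from fed2249: {1c46754, 70d7cfd, 80ce721, 8a457d9, a257ab9, cda6fea, fed2249}.
Only in f024e2e's history (ahead): {67967c3, 879cddc, f024e2e} — 3.
Only in fed2249's history (behind): {1c46754, 70d7cfd, 80ce721, 8a457d9, cda6fea, fed2249} — 6.

3 ahead, 6 behind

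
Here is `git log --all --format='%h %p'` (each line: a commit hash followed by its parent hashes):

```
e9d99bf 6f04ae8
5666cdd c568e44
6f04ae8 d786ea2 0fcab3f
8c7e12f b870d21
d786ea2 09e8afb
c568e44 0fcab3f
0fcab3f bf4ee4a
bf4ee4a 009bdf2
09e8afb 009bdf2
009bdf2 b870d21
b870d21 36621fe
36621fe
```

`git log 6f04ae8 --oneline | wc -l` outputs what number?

Walking parent pointers from 6f04ae8: reachable set = {009bdf2, 09e8afb, 0fcab3f, 36621fe, 6f04ae8, b870d21, bf4ee4a, d786ea2}.
That is 8 commits.

8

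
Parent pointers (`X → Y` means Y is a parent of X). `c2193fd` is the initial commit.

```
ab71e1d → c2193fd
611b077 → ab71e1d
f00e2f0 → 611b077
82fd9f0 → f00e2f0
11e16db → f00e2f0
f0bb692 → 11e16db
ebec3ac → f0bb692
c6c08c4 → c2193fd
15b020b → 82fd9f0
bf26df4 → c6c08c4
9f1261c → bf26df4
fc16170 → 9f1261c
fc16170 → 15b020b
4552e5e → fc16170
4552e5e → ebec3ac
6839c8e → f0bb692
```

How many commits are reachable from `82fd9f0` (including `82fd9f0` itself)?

Walking parent pointers from 82fd9f0: reachable set = {611b077, 82fd9f0, ab71e1d, c2193fd, f00e2f0}.
That is 5 commits.

5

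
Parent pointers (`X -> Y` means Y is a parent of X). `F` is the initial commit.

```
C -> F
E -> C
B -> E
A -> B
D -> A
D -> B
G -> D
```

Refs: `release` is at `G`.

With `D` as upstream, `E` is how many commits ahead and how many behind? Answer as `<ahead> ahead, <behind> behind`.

Reachable from E: {C, E, F}.
Reachable from D: {A, B, C, D, E, F}.
Only in E's history (ahead): {} — 0.
Only in D's history (behind): {A, B, D} — 3.

0 ahead, 3 behind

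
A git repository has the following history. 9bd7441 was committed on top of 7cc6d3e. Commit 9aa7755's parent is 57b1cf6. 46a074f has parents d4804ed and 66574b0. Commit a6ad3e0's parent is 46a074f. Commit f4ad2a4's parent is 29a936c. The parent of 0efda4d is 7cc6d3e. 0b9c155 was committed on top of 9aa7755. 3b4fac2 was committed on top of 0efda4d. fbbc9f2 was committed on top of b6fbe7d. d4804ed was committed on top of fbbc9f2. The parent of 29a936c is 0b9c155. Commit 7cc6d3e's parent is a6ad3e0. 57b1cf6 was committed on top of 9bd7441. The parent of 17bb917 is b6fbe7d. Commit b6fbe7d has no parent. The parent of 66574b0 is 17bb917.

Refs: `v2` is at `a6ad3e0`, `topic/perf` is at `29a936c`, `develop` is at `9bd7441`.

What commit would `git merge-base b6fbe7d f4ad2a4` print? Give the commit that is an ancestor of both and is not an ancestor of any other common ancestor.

b6fbe7d

Ancestors of b6fbe7d: {b6fbe7d}.
Ancestors of f4ad2a4: {0b9c155, 17bb917, 29a936c, 46a074f, 57b1cf6, 66574b0, 7cc6d3e, 9aa7755, 9bd7441, a6ad3e0, b6fbe7d, d4804ed, f4ad2a4, fbbc9f2}.
Common ancestors: {b6fbe7d}.
The only common ancestor is b6fbe7d, so it is the merge base.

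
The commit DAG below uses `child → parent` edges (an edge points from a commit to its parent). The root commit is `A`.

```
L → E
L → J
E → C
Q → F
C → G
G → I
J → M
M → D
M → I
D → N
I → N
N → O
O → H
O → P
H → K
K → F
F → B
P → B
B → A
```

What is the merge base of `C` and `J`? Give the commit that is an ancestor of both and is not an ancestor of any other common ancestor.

Ancestors of C: {A, B, C, F, G, H, I, K, N, O, P}.
Ancestors of J: {A, B, D, F, H, I, J, K, M, N, O, P}.
Common ancestors: {A, B, F, H, I, K, N, O, P}.
Among these, I is not an ancestor of any other common ancestor — it is the merge base.

I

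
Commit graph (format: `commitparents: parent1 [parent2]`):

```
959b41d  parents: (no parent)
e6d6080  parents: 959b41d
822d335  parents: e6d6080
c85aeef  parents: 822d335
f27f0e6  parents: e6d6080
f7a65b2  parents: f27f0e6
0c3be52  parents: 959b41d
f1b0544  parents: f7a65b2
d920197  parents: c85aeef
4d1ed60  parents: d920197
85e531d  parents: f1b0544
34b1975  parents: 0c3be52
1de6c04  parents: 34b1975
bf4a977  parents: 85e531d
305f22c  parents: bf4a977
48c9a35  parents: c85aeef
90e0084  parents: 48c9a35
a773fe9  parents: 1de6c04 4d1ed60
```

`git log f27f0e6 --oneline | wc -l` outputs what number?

Walking parent pointers from f27f0e6: reachable set = {959b41d, e6d6080, f27f0e6}.
That is 3 commits.

3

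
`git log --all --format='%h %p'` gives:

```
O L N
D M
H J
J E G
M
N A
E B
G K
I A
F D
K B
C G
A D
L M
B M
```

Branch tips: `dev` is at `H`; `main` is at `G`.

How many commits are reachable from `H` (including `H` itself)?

7

Walking parent pointers from H: reachable set = {B, E, G, H, J, K, M}.
That is 7 commits.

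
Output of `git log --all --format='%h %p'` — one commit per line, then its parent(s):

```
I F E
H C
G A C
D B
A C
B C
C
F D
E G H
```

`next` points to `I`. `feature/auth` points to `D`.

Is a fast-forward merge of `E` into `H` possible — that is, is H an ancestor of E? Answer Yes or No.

Yes

A fast-forward from H to E is possible iff H is an ancestor of E.
Ancestors of E: {A, C, E, G, H}.
H is among them, so fast-forward is possible.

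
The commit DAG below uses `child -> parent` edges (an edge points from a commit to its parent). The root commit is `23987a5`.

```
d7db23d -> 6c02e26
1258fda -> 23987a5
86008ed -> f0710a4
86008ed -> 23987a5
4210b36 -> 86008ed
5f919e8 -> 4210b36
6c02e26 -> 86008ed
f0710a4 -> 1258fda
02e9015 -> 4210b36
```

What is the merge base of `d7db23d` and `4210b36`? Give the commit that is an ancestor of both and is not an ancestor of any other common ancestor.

86008ed

Ancestors of d7db23d: {1258fda, 23987a5, 6c02e26, 86008ed, d7db23d, f0710a4}.
Ancestors of 4210b36: {1258fda, 23987a5, 4210b36, 86008ed, f0710a4}.
Common ancestors: {1258fda, 23987a5, 86008ed, f0710a4}.
Among these, 86008ed is not an ancestor of any other common ancestor — it is the merge base.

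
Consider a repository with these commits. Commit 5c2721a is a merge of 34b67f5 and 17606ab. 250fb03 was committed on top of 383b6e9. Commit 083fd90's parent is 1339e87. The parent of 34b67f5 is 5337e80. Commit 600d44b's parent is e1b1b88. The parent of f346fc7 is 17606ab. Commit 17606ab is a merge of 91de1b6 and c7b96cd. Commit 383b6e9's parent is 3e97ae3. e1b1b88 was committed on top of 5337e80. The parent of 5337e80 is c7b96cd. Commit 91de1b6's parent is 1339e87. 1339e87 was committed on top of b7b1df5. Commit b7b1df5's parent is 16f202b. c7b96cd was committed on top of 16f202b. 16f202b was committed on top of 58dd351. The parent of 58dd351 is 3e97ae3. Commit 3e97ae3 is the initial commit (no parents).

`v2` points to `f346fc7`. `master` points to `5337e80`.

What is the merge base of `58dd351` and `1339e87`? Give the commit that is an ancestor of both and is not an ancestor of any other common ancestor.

Ancestors of 58dd351: {3e97ae3, 58dd351}.
Ancestors of 1339e87: {1339e87, 16f202b, 3e97ae3, 58dd351, b7b1df5}.
Common ancestors: {3e97ae3, 58dd351}.
Among these, 58dd351 is not an ancestor of any other common ancestor — it is the merge base.

58dd351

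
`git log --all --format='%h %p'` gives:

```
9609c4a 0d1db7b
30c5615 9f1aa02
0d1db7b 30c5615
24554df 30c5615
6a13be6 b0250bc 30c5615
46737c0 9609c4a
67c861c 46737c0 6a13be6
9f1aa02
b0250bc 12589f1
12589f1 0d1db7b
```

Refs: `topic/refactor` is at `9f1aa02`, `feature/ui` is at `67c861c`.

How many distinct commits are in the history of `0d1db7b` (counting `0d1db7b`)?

3

Walking parent pointers from 0d1db7b: reachable set = {0d1db7b, 30c5615, 9f1aa02}.
That is 3 commits.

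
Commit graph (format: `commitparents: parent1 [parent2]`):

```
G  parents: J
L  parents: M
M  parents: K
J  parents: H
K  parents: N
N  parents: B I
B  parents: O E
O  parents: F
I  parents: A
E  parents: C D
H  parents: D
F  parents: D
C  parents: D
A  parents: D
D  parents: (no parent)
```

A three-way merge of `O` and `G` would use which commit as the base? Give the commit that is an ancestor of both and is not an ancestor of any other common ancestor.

D

Ancestors of O: {D, F, O}.
Ancestors of G: {D, G, H, J}.
Common ancestors: {D}.
The only common ancestor is D, so it is the merge base.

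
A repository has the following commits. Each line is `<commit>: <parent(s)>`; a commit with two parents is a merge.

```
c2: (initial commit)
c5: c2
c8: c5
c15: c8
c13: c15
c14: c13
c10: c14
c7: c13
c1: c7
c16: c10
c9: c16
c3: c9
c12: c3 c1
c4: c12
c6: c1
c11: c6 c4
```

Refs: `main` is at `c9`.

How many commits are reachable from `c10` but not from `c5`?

Reachable from c10: {c10, c13, c14, c15, c2, c5, c8}.
Reachable from c5: {c2, c5}.
In c10's history but not c5's: {c10, c13, c14, c15, c8} — 5 commits.

5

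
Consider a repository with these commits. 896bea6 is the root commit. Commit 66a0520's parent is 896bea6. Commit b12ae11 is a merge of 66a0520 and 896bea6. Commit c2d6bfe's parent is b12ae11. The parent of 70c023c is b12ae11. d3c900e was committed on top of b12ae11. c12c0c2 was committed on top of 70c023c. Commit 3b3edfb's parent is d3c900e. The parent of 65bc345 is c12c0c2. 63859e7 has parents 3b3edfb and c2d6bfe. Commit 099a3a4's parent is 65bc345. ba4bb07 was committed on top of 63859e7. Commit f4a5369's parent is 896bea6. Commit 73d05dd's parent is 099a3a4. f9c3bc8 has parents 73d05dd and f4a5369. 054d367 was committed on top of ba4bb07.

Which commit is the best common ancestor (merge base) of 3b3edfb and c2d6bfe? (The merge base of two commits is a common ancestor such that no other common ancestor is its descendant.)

Ancestors of 3b3edfb: {3b3edfb, 66a0520, 896bea6, b12ae11, d3c900e}.
Ancestors of c2d6bfe: {66a0520, 896bea6, b12ae11, c2d6bfe}.
Common ancestors: {66a0520, 896bea6, b12ae11}.
Among these, b12ae11 is not an ancestor of any other common ancestor — it is the merge base.

b12ae11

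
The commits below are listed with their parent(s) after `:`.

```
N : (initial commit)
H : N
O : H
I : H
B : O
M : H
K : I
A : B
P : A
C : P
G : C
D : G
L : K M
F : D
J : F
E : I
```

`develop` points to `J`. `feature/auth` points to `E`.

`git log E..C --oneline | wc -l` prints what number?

5

Reachable from C: {A, B, C, H, N, O, P}.
Reachable from E: {E, H, I, N}.
In C's history but not E's: {A, B, C, O, P} — 5 commits.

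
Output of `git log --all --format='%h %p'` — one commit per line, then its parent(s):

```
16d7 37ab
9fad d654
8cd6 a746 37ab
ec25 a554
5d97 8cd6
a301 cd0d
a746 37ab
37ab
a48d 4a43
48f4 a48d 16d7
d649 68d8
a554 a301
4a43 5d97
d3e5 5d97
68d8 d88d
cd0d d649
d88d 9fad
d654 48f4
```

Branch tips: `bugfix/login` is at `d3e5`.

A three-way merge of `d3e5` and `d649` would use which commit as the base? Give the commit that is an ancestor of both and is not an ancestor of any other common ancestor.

Ancestors of d3e5: {37ab, 5d97, 8cd6, a746, d3e5}.
Ancestors of d649: {16d7, 37ab, 48f4, 4a43, 5d97, 68d8, 8cd6, 9fad, a48d, a746, d649, d654, d88d}.
Common ancestors: {37ab, 5d97, 8cd6, a746}.
Among these, 5d97 is not an ancestor of any other common ancestor — it is the merge base.

5d97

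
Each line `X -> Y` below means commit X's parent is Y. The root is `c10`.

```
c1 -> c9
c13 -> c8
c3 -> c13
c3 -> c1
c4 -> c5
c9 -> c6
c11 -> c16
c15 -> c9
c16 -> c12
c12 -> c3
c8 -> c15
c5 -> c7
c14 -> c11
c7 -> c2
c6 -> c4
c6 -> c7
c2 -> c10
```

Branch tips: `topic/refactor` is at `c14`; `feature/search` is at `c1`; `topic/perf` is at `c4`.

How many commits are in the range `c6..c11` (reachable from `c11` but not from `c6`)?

9

Reachable from c11: {c1, c10, c11, c12, c13, c15, c16, c2, c3, c4, c5, c6, c7, c8, c9}.
Reachable from c6: {c10, c2, c4, c5, c6, c7}.
In c11's history but not c6's: {c1, c11, c12, c13, c15, c16, c3, c8, c9} — 9 commits.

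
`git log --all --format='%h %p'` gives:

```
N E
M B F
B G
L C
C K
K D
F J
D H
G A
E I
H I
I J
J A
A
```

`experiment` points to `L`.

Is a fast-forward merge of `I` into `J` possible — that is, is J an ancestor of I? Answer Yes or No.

Yes

A fast-forward from J to I is possible iff J is an ancestor of I.
Ancestors of I: {A, I, J}.
J is among them, so fast-forward is possible.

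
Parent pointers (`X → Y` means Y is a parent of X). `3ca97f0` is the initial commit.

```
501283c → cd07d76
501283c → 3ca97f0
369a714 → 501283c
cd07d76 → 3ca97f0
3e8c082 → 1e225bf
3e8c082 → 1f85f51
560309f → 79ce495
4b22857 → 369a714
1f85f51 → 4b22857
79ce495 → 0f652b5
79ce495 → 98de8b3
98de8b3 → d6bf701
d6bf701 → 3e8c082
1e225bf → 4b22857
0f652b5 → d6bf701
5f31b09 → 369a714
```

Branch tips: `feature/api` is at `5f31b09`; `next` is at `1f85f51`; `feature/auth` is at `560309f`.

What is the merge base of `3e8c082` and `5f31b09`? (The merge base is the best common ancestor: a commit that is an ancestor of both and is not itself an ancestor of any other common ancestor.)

Ancestors of 3e8c082: {1e225bf, 1f85f51, 369a714, 3ca97f0, 3e8c082, 4b22857, 501283c, cd07d76}.
Ancestors of 5f31b09: {369a714, 3ca97f0, 501283c, 5f31b09, cd07d76}.
Common ancestors: {369a714, 3ca97f0, 501283c, cd07d76}.
Among these, 369a714 is not an ancestor of any other common ancestor — it is the merge base.

369a714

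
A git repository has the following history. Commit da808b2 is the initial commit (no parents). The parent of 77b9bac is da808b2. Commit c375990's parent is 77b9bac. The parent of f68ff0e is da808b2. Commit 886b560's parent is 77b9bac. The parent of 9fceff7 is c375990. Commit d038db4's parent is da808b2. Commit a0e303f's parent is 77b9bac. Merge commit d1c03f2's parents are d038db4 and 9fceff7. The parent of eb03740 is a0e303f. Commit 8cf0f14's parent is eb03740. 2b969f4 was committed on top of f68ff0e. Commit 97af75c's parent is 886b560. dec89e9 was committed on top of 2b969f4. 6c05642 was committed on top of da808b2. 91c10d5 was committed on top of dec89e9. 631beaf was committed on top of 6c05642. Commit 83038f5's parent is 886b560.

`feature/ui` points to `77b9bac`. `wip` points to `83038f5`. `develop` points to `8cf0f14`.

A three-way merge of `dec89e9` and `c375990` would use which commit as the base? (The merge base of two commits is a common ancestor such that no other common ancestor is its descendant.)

da808b2

Ancestors of dec89e9: {2b969f4, da808b2, dec89e9, f68ff0e}.
Ancestors of c375990: {77b9bac, c375990, da808b2}.
Common ancestors: {da808b2}.
The only common ancestor is da808b2, so it is the merge base.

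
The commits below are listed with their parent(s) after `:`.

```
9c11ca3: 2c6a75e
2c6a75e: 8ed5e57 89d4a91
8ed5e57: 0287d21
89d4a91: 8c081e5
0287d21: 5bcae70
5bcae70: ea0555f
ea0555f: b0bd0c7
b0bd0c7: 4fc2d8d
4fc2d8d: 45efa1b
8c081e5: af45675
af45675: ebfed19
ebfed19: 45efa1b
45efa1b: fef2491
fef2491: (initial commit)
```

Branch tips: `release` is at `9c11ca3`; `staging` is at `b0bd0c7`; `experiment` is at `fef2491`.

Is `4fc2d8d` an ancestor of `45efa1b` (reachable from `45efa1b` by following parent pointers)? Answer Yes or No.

Ancestors of 45efa1b: {45efa1b, fef2491}.
4fc2d8d is not in that set, so it is not an ancestor of 45efa1b.

No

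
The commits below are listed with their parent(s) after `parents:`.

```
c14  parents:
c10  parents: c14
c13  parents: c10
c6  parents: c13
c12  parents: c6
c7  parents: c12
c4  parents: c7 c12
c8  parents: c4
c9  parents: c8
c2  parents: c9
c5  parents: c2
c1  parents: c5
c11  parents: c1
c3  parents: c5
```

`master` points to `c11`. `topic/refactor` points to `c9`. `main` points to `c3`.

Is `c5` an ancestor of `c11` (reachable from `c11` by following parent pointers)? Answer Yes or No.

Ancestors of c11 (commits reachable by following parents): {c1, c10, c11, c12, c13, c14, c2, c4, c5, c6, c7, c8, c9}.
c5 is in that set, so it is an ancestor of c11.

Yes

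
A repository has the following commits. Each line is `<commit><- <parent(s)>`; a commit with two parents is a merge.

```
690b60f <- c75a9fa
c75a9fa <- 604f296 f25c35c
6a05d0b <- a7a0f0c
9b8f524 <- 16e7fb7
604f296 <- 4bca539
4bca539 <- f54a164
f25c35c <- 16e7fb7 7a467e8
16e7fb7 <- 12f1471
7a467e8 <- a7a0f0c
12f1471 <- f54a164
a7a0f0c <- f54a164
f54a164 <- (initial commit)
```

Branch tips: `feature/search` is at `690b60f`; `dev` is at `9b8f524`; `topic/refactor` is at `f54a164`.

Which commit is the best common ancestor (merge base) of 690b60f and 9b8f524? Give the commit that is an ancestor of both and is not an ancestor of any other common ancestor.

16e7fb7

Ancestors of 690b60f: {12f1471, 16e7fb7, 4bca539, 604f296, 690b60f, 7a467e8, a7a0f0c, c75a9fa, f25c35c, f54a164}.
Ancestors of 9b8f524: {12f1471, 16e7fb7, 9b8f524, f54a164}.
Common ancestors: {12f1471, 16e7fb7, f54a164}.
Among these, 16e7fb7 is not an ancestor of any other common ancestor — it is the merge base.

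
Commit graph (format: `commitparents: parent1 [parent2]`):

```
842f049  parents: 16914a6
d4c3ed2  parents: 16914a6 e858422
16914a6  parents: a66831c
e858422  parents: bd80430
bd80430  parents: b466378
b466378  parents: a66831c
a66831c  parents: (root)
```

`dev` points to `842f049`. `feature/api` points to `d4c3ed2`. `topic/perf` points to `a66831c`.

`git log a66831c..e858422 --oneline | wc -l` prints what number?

Reachable from e858422: {a66831c, b466378, bd80430, e858422}.
Reachable from a66831c: {a66831c}.
In e858422's history but not a66831c's: {b466378, bd80430, e858422} — 3 commits.

3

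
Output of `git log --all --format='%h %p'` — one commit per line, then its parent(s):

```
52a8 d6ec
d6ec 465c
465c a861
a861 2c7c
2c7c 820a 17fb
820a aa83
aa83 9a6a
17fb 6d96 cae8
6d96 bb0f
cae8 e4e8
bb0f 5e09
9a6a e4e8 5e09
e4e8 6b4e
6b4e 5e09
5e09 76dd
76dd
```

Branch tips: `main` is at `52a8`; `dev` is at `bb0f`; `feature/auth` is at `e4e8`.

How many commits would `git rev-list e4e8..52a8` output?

Reachable from 52a8: {17fb, 2c7c, 465c, 52a8, 5e09, 6b4e, 6d96, 76dd, 820a, 9a6a, a861, aa83, bb0f, cae8, d6ec, e4e8}.
Reachable from e4e8: {5e09, 6b4e, 76dd, e4e8}.
In 52a8's history but not e4e8's: {17fb, 2c7c, 465c, 52a8, 6d96, 820a, 9a6a, a861, aa83, bb0f, cae8, d6ec} — 12 commits.

12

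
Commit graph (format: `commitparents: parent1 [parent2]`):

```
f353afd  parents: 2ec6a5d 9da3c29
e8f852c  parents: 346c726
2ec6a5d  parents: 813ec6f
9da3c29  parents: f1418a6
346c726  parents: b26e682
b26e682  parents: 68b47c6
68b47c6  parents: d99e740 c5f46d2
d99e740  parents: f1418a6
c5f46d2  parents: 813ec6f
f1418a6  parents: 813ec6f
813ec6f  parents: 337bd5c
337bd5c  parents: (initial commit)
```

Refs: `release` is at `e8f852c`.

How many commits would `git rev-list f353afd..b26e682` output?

4

Reachable from b26e682: {337bd5c, 68b47c6, 813ec6f, b26e682, c5f46d2, d99e740, f1418a6}.
Reachable from f353afd: {2ec6a5d, 337bd5c, 813ec6f, 9da3c29, f1418a6, f353afd}.
In b26e682's history but not f353afd's: {68b47c6, b26e682, c5f46d2, d99e740} — 4 commits.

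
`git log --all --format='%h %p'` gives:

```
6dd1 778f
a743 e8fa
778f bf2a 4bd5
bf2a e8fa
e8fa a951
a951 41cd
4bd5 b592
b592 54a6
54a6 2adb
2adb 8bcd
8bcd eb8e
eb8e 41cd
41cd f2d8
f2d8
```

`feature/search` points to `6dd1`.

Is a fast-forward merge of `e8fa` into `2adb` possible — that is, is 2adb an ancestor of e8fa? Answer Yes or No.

A fast-forward from 2adb to e8fa is possible iff 2adb is an ancestor of e8fa.
Ancestors of e8fa: {41cd, a951, e8fa, f2d8}.
2adb is not among them, so fast-forward is not possible.

No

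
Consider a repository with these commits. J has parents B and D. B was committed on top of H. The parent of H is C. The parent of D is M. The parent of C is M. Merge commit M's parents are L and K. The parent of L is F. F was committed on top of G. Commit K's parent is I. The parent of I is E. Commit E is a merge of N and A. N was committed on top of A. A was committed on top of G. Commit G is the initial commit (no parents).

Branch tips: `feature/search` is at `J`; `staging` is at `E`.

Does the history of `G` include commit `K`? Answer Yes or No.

No

Ancestors of G: {G}.
K is not in that set, so it is not an ancestor of G.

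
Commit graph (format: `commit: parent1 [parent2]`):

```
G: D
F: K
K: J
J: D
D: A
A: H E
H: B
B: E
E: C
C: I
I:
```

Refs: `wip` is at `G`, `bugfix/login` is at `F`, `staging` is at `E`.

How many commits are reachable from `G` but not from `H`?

Reachable from G: {A, B, C, D, E, G, H, I}.
Reachable from H: {B, C, E, H, I}.
In G's history but not H's: {A, D, G} — 3 commits.

3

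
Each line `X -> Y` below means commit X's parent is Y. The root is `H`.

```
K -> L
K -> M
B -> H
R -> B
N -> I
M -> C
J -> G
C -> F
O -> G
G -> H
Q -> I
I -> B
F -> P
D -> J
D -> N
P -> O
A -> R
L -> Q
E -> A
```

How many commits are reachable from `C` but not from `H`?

Reachable from C: {C, F, G, H, O, P}.
Reachable from H: {H}.
In C's history but not H's: {C, F, G, O, P} — 5 commits.

5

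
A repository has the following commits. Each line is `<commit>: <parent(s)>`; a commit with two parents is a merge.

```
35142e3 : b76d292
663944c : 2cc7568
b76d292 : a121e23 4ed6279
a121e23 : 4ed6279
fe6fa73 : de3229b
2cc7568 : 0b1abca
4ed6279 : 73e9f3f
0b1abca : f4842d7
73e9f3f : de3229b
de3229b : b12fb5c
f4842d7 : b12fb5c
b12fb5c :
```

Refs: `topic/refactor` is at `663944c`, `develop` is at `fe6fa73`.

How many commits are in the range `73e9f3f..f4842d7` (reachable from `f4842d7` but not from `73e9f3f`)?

1

Reachable from f4842d7: {b12fb5c, f4842d7}.
Reachable from 73e9f3f: {73e9f3f, b12fb5c, de3229b}.
In f4842d7's history but not 73e9f3f's: {f4842d7} — 1 commit.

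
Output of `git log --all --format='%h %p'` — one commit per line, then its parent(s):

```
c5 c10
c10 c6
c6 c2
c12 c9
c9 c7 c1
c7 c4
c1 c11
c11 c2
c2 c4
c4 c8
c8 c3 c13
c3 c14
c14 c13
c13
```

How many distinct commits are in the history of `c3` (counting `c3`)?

Walking parent pointers from c3: reachable set = {c13, c14, c3}.
That is 3 commits.

3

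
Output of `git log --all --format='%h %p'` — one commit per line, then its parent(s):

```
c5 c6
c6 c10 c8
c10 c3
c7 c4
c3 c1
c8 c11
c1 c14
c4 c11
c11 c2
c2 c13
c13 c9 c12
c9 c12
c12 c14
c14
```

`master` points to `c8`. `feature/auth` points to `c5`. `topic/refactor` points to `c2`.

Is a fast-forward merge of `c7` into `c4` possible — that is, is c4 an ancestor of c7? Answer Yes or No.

Yes

A fast-forward from c4 to c7 is possible iff c4 is an ancestor of c7.
Ancestors of c7: {c11, c12, c13, c14, c2, c4, c7, c9}.
c4 is among them, so fast-forward is possible.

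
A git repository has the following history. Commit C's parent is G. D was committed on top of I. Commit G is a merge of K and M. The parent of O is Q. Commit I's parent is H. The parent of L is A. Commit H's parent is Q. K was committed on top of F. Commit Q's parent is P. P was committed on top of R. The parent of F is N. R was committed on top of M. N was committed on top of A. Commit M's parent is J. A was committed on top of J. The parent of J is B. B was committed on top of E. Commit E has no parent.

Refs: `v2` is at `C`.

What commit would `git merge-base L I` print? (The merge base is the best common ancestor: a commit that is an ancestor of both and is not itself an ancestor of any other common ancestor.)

J

Ancestors of L: {A, B, E, J, L}.
Ancestors of I: {B, E, H, I, J, M, P, Q, R}.
Common ancestors: {B, E, J}.
Among these, J is not an ancestor of any other common ancestor — it is the merge base.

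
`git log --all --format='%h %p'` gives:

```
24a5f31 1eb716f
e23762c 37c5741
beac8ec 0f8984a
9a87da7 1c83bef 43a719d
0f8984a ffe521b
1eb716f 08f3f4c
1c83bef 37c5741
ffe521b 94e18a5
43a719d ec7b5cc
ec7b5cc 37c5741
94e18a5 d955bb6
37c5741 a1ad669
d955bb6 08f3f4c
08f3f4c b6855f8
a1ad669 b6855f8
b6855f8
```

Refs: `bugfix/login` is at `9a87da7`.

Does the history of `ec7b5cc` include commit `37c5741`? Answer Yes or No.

Yes

Ancestors of ec7b5cc (commits reachable by following parents): {37c5741, a1ad669, b6855f8, ec7b5cc}.
37c5741 is in that set, so it is an ancestor of ec7b5cc.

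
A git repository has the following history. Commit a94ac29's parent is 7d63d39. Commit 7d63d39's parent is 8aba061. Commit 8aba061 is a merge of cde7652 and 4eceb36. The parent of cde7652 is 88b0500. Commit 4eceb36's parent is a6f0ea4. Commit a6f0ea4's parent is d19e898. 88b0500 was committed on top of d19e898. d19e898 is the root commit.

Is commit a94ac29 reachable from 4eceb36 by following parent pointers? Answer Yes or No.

Ancestors of 4eceb36: {4eceb36, a6f0ea4, d19e898}.
a94ac29 is not in that set, so it is not an ancestor of 4eceb36.

No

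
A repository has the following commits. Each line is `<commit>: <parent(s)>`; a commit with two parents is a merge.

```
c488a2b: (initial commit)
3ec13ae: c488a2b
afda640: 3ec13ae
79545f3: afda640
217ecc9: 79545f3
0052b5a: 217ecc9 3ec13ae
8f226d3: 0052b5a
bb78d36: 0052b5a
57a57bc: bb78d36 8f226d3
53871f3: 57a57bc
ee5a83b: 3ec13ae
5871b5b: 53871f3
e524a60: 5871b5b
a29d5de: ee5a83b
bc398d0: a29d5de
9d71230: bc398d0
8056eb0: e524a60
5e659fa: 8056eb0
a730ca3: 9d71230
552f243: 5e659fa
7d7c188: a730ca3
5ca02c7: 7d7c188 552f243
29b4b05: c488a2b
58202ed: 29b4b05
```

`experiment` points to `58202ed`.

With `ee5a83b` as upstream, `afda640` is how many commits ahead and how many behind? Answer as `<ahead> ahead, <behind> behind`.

Reachable from afda640: {3ec13ae, afda640, c488a2b}.
Reachable from ee5a83b: {3ec13ae, c488a2b, ee5a83b}.
Only in afda640's history (ahead): {afda640} — 1.
Only in ee5a83b's history (behind): {ee5a83b} — 1.

1 ahead, 1 behind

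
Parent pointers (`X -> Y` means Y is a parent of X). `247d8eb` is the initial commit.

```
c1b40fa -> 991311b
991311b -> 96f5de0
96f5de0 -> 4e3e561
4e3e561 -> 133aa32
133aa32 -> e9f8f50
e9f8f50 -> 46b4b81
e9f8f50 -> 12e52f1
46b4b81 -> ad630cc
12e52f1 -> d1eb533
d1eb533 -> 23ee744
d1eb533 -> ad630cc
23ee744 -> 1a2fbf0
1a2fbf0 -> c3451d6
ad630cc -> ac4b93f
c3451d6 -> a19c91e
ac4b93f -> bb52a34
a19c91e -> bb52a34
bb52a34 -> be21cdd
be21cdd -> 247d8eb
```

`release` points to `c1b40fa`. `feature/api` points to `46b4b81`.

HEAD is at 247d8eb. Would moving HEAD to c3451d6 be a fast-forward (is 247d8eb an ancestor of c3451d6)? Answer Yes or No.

Yes

A fast-forward from 247d8eb to c3451d6 is possible iff 247d8eb is an ancestor of c3451d6.
Ancestors of c3451d6: {247d8eb, a19c91e, bb52a34, be21cdd, c3451d6}.
247d8eb is among them, so fast-forward is possible.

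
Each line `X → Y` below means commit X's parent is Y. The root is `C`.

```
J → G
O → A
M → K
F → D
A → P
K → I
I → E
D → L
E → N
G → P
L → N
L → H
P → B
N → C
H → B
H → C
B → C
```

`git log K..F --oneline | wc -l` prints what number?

Reachable from F: {B, C, D, F, H, L, N}.
Reachable from K: {C, E, I, K, N}.
In F's history but not K's: {B, D, F, H, L} — 5 commits.

5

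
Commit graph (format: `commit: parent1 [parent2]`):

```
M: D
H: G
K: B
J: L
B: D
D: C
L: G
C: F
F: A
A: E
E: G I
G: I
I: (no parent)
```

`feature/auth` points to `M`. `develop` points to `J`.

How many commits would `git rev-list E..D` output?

Reachable from D: {A, C, D, E, F, G, I}.
Reachable from E: {E, G, I}.
In D's history but not E's: {A, C, D, F} — 4 commits.

4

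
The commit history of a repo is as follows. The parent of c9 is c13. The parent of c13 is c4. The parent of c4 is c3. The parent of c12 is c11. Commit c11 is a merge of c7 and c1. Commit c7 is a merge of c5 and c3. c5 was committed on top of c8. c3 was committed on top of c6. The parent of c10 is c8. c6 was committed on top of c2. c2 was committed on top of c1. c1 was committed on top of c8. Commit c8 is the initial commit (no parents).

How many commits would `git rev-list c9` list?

8

Walking parent pointers from c9: reachable set = {c1, c13, c2, c3, c4, c6, c8, c9}.
That is 8 commits.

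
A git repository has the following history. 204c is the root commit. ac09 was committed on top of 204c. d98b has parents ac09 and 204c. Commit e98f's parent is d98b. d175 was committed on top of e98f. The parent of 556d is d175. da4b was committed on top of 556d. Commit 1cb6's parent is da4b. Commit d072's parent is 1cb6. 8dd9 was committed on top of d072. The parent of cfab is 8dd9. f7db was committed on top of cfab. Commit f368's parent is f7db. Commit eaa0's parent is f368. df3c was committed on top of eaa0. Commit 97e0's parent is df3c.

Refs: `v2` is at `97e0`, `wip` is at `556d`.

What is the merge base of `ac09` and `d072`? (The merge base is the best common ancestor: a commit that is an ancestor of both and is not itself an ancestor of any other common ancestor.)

Ancestors of ac09: {204c, ac09}.
Ancestors of d072: {1cb6, 204c, 556d, ac09, d072, d175, d98b, da4b, e98f}.
Common ancestors: {204c, ac09}.
Among these, ac09 is not an ancestor of any other common ancestor — it is the merge base.

ac09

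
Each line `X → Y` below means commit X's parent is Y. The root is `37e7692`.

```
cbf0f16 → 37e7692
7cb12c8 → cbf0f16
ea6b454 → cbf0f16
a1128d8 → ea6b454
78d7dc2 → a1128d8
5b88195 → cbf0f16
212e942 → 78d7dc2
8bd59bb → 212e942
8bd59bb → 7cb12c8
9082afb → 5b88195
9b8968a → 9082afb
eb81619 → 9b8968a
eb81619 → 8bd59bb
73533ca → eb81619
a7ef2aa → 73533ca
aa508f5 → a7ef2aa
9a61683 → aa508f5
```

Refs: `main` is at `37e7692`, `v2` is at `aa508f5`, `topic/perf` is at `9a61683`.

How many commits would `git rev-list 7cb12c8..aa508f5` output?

Reachable from aa508f5: {212e942, 37e7692, 5b88195, 73533ca, 78d7dc2, 7cb12c8, 8bd59bb, 9082afb, 9b8968a, a1128d8, a7ef2aa, aa508f5, cbf0f16, ea6b454, eb81619}.
Reachable from 7cb12c8: {37e7692, 7cb12c8, cbf0f16}.
In aa508f5's history but not 7cb12c8's: {212e942, 5b88195, 73533ca, 78d7dc2, 8bd59bb, 9082afb, 9b8968a, a1128d8, a7ef2aa, aa508f5, ea6b454, eb81619} — 12 commits.

12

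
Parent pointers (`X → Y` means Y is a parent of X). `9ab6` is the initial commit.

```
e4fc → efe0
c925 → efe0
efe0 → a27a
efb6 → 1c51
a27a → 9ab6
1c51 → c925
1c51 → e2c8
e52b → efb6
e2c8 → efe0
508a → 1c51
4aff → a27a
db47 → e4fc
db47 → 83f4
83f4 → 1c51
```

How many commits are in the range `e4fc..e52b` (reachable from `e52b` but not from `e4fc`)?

5

Reachable from e52b: {1c51, 9ab6, a27a, c925, e2c8, e52b, efb6, efe0}.
Reachable from e4fc: {9ab6, a27a, e4fc, efe0}.
In e52b's history but not e4fc's: {1c51, c925, e2c8, e52b, efb6} — 5 commits.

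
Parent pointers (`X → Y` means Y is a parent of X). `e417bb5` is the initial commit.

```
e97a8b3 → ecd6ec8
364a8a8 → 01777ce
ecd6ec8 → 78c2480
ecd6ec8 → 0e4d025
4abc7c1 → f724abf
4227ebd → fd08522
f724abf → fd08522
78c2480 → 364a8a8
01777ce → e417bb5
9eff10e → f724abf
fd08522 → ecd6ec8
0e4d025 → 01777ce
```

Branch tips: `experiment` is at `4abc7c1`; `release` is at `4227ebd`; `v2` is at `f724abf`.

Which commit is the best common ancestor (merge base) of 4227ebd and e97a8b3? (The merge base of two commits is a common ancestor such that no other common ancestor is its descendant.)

Ancestors of 4227ebd: {01777ce, 0e4d025, 364a8a8, 4227ebd, 78c2480, e417bb5, ecd6ec8, fd08522}.
Ancestors of e97a8b3: {01777ce, 0e4d025, 364a8a8, 78c2480, e417bb5, e97a8b3, ecd6ec8}.
Common ancestors: {01777ce, 0e4d025, 364a8a8, 78c2480, e417bb5, ecd6ec8}.
Among these, ecd6ec8 is not an ancestor of any other common ancestor — it is the merge base.

ecd6ec8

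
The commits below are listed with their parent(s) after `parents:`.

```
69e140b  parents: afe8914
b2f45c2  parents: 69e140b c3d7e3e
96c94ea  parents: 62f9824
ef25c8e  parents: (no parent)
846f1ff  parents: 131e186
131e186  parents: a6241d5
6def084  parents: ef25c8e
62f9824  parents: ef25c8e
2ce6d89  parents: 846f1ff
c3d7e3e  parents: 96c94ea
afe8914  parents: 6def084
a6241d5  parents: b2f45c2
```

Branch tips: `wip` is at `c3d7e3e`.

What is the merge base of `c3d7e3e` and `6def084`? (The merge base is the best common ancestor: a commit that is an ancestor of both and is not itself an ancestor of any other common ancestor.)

Ancestors of c3d7e3e: {62f9824, 96c94ea, c3d7e3e, ef25c8e}.
Ancestors of 6def084: {6def084, ef25c8e}.
Common ancestors: {ef25c8e}.
The only common ancestor is ef25c8e, so it is the merge base.

ef25c8e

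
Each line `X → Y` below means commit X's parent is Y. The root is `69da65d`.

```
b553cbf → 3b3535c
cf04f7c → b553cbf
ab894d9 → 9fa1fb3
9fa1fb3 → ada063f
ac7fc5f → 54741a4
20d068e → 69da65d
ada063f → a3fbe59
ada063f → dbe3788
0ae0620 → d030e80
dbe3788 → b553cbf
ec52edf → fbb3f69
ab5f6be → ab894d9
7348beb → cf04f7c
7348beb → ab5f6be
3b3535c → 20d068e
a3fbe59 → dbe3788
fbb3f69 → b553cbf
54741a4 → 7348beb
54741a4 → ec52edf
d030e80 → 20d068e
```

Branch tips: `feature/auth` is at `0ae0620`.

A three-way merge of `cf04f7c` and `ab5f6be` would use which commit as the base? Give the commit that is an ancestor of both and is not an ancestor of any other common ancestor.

Ancestors of cf04f7c: {20d068e, 3b3535c, 69da65d, b553cbf, cf04f7c}.
Ancestors of ab5f6be: {20d068e, 3b3535c, 69da65d, 9fa1fb3, a3fbe59, ab5f6be, ab894d9, ada063f, b553cbf, dbe3788}.
Common ancestors: {20d068e, 3b3535c, 69da65d, b553cbf}.
Among these, b553cbf is not an ancestor of any other common ancestor — it is the merge base.

b553cbf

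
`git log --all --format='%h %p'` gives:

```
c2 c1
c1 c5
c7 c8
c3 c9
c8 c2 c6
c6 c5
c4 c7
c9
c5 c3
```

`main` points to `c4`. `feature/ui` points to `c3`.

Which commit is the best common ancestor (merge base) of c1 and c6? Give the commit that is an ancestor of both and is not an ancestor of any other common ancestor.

c5

Ancestors of c1: {c1, c3, c5, c9}.
Ancestors of c6: {c3, c5, c6, c9}.
Common ancestors: {c3, c5, c9}.
Among these, c5 is not an ancestor of any other common ancestor — it is the merge base.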